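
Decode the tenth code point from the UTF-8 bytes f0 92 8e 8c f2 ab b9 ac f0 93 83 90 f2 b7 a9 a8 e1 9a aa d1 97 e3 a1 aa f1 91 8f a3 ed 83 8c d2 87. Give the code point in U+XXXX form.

U+0487

Offset 0: leading byte 0xF0 = 11110000 → 4-byte char #1 = F0 92 8E 8C.
Offset 4: leading byte 0xF2 = 11110010 → 4-byte char #2 = F2 AB B9 AC.
Offset 8: leading byte 0xF0 = 11110000 → 4-byte char #3 = F0 93 83 90.
Offset 12: leading byte 0xF2 = 11110010 → 4-byte char #4 = F2 B7 A9 A8.
Offset 16: leading byte 0xE1 = 11100001 → 3-byte char #5 = E1 9A AA.
Offset 19: leading byte 0xD1 = 11010001 → 2-byte char #6 = D1 97.
Offset 21: leading byte 0xE3 = 11100011 → 3-byte char #7 = E3 A1 AA.
Offset 24: leading byte 0xF1 = 11110001 → 4-byte char #8 = F1 91 8F A3.
Offset 28: leading byte 0xED = 11101101 → 3-byte char #9 = ED 83 8C.
Offset 31: leading byte 0xD2 = 11010010 → 2-byte char #10 = D2 87.
Leading byte 0xD2 = 11010010 matches 110xxxxx → 2-byte sequence.
Byte 1: 0xD2 = 11010010, payload 10010 (5 bits).
Byte 2: 0x87 = 10000111 (10xxxxxx ✓), payload 000111.
Concatenate: 10010000111 = 0x487 (11 bits → U+0487).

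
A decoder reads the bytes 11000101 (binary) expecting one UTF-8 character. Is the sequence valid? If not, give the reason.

Leading byte 0xC5 = 11000101 → 2-byte form, but only 1 byte is present.

invalid (sequence truncated)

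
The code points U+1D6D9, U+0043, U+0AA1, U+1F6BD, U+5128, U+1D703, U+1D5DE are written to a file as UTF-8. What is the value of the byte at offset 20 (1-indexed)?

0xF0

1-indexed offset 20 is 0-indexed offset 19.
U+1D6D9 → 4-byte form F0 9D 9B 99 at offsets 0–3.
U+0043 → 1-byte form 43 at offsets 4–4.
U+0AA1 → 3-byte form E0 AA A1 at offsets 5–7.
U+1F6BD → 4-byte form F0 9F 9A BD at offsets 8–11.
U+5128 → 3-byte form E5 84 A8 at offsets 12–14.
U+1D703 → 4-byte form F0 9D 9C 83 at offsets 15–18.
U+1D5DE → 4-byte form F0 9D 97 9E at offsets 19–22.
Offset 19 falls in char 7's range; it's byte 1 of F0 9D 97 9E = 0xF0.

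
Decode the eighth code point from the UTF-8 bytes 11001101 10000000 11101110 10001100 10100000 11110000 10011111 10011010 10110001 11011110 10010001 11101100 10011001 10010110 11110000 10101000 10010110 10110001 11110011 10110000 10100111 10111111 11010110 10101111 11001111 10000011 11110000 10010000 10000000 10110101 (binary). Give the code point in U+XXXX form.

U+05AF

Offset 0: leading byte 0xCD = 11001101 → 2-byte char #1 = CD 80.
Offset 2: leading byte 0xEE = 11101110 → 3-byte char #2 = EE 8C A0.
Offset 5: leading byte 0xF0 = 11110000 → 4-byte char #3 = F0 9F 9A B1.
Offset 9: leading byte 0xDE = 11011110 → 2-byte char #4 = DE 91.
Offset 11: leading byte 0xEC = 11101100 → 3-byte char #5 = EC 99 96.
Offset 14: leading byte 0xF0 = 11110000 → 4-byte char #6 = F0 A8 96 B1.
Offset 18: leading byte 0xF3 = 11110011 → 4-byte char #7 = F3 B0 A7 BF.
Offset 22: leading byte 0xD6 = 11010110 → 2-byte char #8 = D6 AF.
Leading byte 0xD6 = 11010110 matches 110xxxxx → 2-byte sequence.
Byte 1: 0xD6 = 11010110, payload 10110 (5 bits).
Byte 2: 0xAF = 10101111 (10xxxxxx ✓), payload 101111.
Concatenate: 10110101111 = 0x5AF (11 bits → U+05AF).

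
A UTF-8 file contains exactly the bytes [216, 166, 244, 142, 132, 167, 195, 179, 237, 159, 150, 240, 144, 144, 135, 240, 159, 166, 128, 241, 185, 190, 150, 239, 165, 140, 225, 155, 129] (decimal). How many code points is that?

Byte at offset 0: 0xD8 = 11011000 → 2-byte char (#1). Advance 2.
Byte at offset 2: 0xF4 = 11110100 → 4-byte char (#2). Advance 4.
Byte at offset 6: 0xC3 = 11000011 → 2-byte char (#3). Advance 2.
Byte at offset 8: 0xED = 11101101 → 3-byte char (#4). Advance 3.
Byte at offset 11: 0xF0 = 11110000 → 4-byte char (#5). Advance 4.
Byte at offset 15: 0xF0 = 11110000 → 4-byte char (#6). Advance 4.
Byte at offset 19: 0xF1 = 11110001 → 4-byte char (#7). Advance 4.
Byte at offset 23: 0xEF = 11101111 → 3-byte char (#8). Advance 3.
Byte at offset 26: 0xE1 = 11100001 → 3-byte char (#9). Advance 3.
Reached end at offset 29 after 9 code points.

9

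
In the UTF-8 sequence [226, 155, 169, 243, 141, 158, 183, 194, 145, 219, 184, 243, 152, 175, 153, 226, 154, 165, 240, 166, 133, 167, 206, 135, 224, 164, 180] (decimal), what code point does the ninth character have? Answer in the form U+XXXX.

U+0934

Offset 0: leading byte 0xE2 = 11100010 → 3-byte char #1 = E2 9B A9.
Offset 3: leading byte 0xF3 = 11110011 → 4-byte char #2 = F3 8D 9E B7.
Offset 7: leading byte 0xC2 = 11000010 → 2-byte char #3 = C2 91.
Offset 9: leading byte 0xDB = 11011011 → 2-byte char #4 = DB B8.
Offset 11: leading byte 0xF3 = 11110011 → 4-byte char #5 = F3 98 AF 99.
Offset 15: leading byte 0xE2 = 11100010 → 3-byte char #6 = E2 9A A5.
Offset 18: leading byte 0xF0 = 11110000 → 4-byte char #7 = F0 A6 85 A7.
Offset 22: leading byte 0xCE = 11001110 → 2-byte char #8 = CE 87.
Offset 24: leading byte 0xE0 = 11100000 → 3-byte char #9 = E0 A4 B4.
Leading byte 0xE0 = 11100000 matches 1110xxxx → 3-byte sequence.
Byte 1: 0xE0 = 11100000, payload 0000 (4 bits).
Byte 2: 0xA4 = 10100100 (10xxxxxx ✓), payload 100100.
Byte 3: 0xB4 = 10110100 (10xxxxxx ✓), payload 110100.
Concatenate: 0000100100110100 = 0x934 (16 bits → U+0934).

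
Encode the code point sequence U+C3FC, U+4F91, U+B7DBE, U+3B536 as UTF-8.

U+C3FC: 3-byte form → EC 8F BC.
U+4F91: 3-byte form → E4 BE 91.
U+B7DBE: 4-byte form → F2 B7 B6 BE.
U+3B536: 4-byte form → F0 BB 94 B6.
Concatenated (14 bytes): EC 8F BC E4 BE 91 F2 B7 B6 BE F0 BB 94 B6.

EC 8F BC E4 BE 91 F2 B7 B6 BE F0 BB 94 B6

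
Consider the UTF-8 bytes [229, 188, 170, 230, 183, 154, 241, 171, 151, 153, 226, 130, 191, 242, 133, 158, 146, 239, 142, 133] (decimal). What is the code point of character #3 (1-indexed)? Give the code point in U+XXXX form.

Offset 0: leading byte 0xE5 = 11100101 → 3-byte char #1 = E5 BC AA.
Offset 3: leading byte 0xE6 = 11100110 → 3-byte char #2 = E6 B7 9A.
Offset 6: leading byte 0xF1 = 11110001 → 4-byte char #3 = F1 AB 97 99.
Leading byte 0xF1 = 11110001 matches 11110xxx → 4-byte sequence.
Byte 1: 0xF1 = 11110001, payload 001 (3 bits).
Byte 2: 0xAB = 10101011 (10xxxxxx ✓), payload 101011.
Byte 3: 0x97 = 10010111 (10xxxxxx ✓), payload 010111.
Byte 4: 0x99 = 10011001 (10xxxxxx ✓), payload 011001.
Concatenate: 001101011010111011001 = 0x6B5D9 (21 bits → U+6B5D9).

U+6B5D9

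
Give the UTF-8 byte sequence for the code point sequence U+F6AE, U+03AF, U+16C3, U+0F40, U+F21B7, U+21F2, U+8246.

U+F6AE: 3-byte form → EF 9A AE.
U+03AF: 2-byte form → CE AF.
U+16C3: 3-byte form → E1 9B 83.
U+0F40: 3-byte form → E0 BD 80.
U+F21B7: 4-byte form → F3 B2 86 B7.
U+21F2: 3-byte form → E2 87 B2.
U+8246: 3-byte form → E8 89 86.
Concatenated (21 bytes): EF 9A AE CE AF E1 9B 83 E0 BD 80 F3 B2 86 B7 E2 87 B2 E8 89 86.

EF 9A AE CE AF E1 9B 83 E0 BD 80 F3 B2 86 B7 E2 87 B2 E8 89 86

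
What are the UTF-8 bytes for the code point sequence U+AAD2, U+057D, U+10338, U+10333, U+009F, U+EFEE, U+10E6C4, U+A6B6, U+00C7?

EA AB 92 D5 BD F0 90 8C B8 F0 90 8C B3 C2 9F EE BF AE F4 8E 9B 84 EA 9A B6 C3 87

U+AAD2: 3-byte form → EA AB 92.
U+057D: 2-byte form → D5 BD.
U+10338: 4-byte form → F0 90 8C B8.
U+10333: 4-byte form → F0 90 8C B3.
U+009F: 2-byte form → C2 9F.
U+EFEE: 3-byte form → EE BF AE.
U+10E6C4: 4-byte form → F4 8E 9B 84.
U+A6B6: 3-byte form → EA 9A B6.
U+00C7: 2-byte form → C3 87.
Concatenated (27 bytes): EA AB 92 D5 BD F0 90 8C B8 F0 90 8C B3 C2 9F EE BF AE F4 8E 9B 84 EA 9A B6 C3 87.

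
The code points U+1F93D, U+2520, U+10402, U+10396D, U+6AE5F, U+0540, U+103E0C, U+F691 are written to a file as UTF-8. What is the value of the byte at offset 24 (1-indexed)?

0xB8

1-indexed offset 24 is 0-indexed offset 23.
U+1F93D → 4-byte form F0 9F A4 BD at offsets 0–3.
U+2520 → 3-byte form E2 94 A0 at offsets 4–6.
U+10402 → 4-byte form F0 90 90 82 at offsets 7–10.
U+10396D → 4-byte form F4 83 A5 AD at offsets 11–14.
U+6AE5F → 4-byte form F1 AA B9 9F at offsets 15–18.
U+0540 → 2-byte form D5 80 at offsets 19–20.
U+103E0C → 4-byte form F4 83 B8 8C at offsets 21–24.
Offset 23 falls in char 7's range; it's byte 3 of F4 83 B8 8C = 0xB8.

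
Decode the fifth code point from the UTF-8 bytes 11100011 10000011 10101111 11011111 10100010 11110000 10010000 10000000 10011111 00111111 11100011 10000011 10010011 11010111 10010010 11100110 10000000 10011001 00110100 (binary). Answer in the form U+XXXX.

U+30D3

Offset 0: leading byte 0xE3 = 11100011 → 3-byte char #1 = E3 83 AF.
Offset 3: leading byte 0xDF = 11011111 → 2-byte char #2 = DF A2.
Offset 5: leading byte 0xF0 = 11110000 → 4-byte char #3 = F0 90 80 9F.
Offset 9: leading byte 0x3F = 00111111 → 1-byte char #4 = 3F.
Offset 10: leading byte 0xE3 = 11100011 → 3-byte char #5 = E3 83 93.
Leading byte 0xE3 = 11100011 matches 1110xxxx → 3-byte sequence.
Byte 1: 0xE3 = 11100011, payload 0011 (4 bits).
Byte 2: 0x83 = 10000011 (10xxxxxx ✓), payload 000011.
Byte 3: 0x93 = 10010011 (10xxxxxx ✓), payload 010011.
Concatenate: 0011000011010011 = 0x30D3 (16 bits → U+30D3).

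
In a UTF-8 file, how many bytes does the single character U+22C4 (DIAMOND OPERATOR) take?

3

U+22C4 = 0x22C4. UTF-8 uses 1 byte below 0x80, 2 below 0x800, 3 below 0x10000, 4 up to 0x10FFFF. 0x22C4 is in U+0800–U+FFFF → 3 bytes.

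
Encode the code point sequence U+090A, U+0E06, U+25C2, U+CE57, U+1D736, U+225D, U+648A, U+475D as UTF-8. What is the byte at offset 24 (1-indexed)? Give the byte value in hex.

0x9D

1-indexed offset 24 is 0-indexed offset 23.
U+090A → 3-byte form E0 A4 8A at offsets 0–2.
U+0E06 → 3-byte form E0 B8 86 at offsets 3–5.
U+25C2 → 3-byte form E2 97 82 at offsets 6–8.
U+CE57 → 3-byte form EC B9 97 at offsets 9–11.
U+1D736 → 4-byte form F0 9D 9C B6 at offsets 12–15.
U+225D → 3-byte form E2 89 9D at offsets 16–18.
U+648A → 3-byte form E6 92 8A at offsets 19–21.
U+475D → 3-byte form E4 9D 9D at offsets 22–24.
Offset 23 falls in char 8's range; it's byte 2 of E4 9D 9D = 0x9D.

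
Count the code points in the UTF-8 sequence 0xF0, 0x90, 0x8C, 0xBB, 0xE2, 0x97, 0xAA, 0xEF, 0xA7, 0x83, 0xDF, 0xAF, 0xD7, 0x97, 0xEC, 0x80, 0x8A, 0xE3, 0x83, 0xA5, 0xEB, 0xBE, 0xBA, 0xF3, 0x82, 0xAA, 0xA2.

9

Byte at offset 0: 0xF0 = 11110000 → 4-byte char (#1). Advance 4.
Byte at offset 4: 0xE2 = 11100010 → 3-byte char (#2). Advance 3.
Byte at offset 7: 0xEF = 11101111 → 3-byte char (#3). Advance 3.
Byte at offset 10: 0xDF = 11011111 → 2-byte char (#4). Advance 2.
Byte at offset 12: 0xD7 = 11010111 → 2-byte char (#5). Advance 2.
Byte at offset 14: 0xEC = 11101100 → 3-byte char (#6). Advance 3.
Byte at offset 17: 0xE3 = 11100011 → 3-byte char (#7). Advance 3.
Byte at offset 20: 0xEB = 11101011 → 3-byte char (#8). Advance 3.
Byte at offset 23: 0xF3 = 11110011 → 4-byte char (#9). Advance 4.
Reached end at offset 27 after 9 code points.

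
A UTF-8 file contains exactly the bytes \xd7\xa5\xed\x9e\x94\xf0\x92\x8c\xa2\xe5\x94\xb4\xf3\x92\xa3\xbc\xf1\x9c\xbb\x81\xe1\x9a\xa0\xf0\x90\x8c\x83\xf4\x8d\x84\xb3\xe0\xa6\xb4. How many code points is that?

Byte at offset 0: 0xD7 = 11010111 → 2-byte char (#1). Advance 2.
Byte at offset 2: 0xED = 11101101 → 3-byte char (#2). Advance 3.
Byte at offset 5: 0xF0 = 11110000 → 4-byte char (#3). Advance 4.
Byte at offset 9: 0xE5 = 11100101 → 3-byte char (#4). Advance 3.
Byte at offset 12: 0xF3 = 11110011 → 4-byte char (#5). Advance 4.
Byte at offset 16: 0xF1 = 11110001 → 4-byte char (#6). Advance 4.
Byte at offset 20: 0xE1 = 11100001 → 3-byte char (#7). Advance 3.
Byte at offset 23: 0xF0 = 11110000 → 4-byte char (#8). Advance 4.
Byte at offset 27: 0xF4 = 11110100 → 4-byte char (#9). Advance 4.
Byte at offset 31: 0xE0 = 11100000 → 3-byte char (#10). Advance 3.
Reached end at offset 34 after 10 code points.

10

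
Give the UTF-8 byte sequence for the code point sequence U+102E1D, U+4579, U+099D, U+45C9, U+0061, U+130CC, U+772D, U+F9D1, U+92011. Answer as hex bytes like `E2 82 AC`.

U+102E1D: 4-byte form → F4 82 B8 9D.
U+4579: 3-byte form → E4 95 B9.
U+099D: 3-byte form → E0 A6 9D.
U+45C9: 3-byte form → E4 97 89.
U+0061: 1-byte form → 61.
U+130CC: 4-byte form → F0 93 83 8C.
U+772D: 3-byte form → E7 9C AD.
U+F9D1: 3-byte form → EF A7 91.
U+92011: 4-byte form → F2 92 80 91.
Concatenated (28 bytes): F4 82 B8 9D E4 95 B9 E0 A6 9D E4 97 89 61 F0 93 83 8C E7 9C AD EF A7 91 F2 92 80 91.

F4 82 B8 9D E4 95 B9 E0 A6 9D E4 97 89 61 F0 93 83 8C E7 9C AD EF A7 91 F2 92 80 91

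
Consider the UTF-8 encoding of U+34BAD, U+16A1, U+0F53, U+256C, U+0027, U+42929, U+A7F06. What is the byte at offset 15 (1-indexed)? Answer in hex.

0xF1

1-indexed offset 15 is 0-indexed offset 14.
U+34BAD → 4-byte form F0 B4 AE AD at offsets 0–3.
U+16A1 → 3-byte form E1 9A A1 at offsets 4–6.
U+0F53 → 3-byte form E0 BD 93 at offsets 7–9.
U+256C → 3-byte form E2 95 AC at offsets 10–12.
U+0027 → 1-byte form 27 at offsets 13–13.
U+42929 → 4-byte form F1 82 A4 A9 at offsets 14–17.
Offset 14 falls in char 6's range; it's byte 1 of F1 82 A4 A9 = 0xF1.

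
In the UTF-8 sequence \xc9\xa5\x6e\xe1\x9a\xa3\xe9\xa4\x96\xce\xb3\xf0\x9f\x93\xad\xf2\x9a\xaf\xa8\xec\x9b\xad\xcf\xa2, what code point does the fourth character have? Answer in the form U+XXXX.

U+9916

Offset 0: leading byte 0xC9 = 11001001 → 2-byte char #1 = C9 A5.
Offset 2: leading byte 0x6E = 01101110 → 1-byte char #2 = 6E.
Offset 3: leading byte 0xE1 = 11100001 → 3-byte char #3 = E1 9A A3.
Offset 6: leading byte 0xE9 = 11101001 → 3-byte char #4 = E9 A4 96.
Leading byte 0xE9 = 11101001 matches 1110xxxx → 3-byte sequence.
Byte 1: 0xE9 = 11101001, payload 1001 (4 bits).
Byte 2: 0xA4 = 10100100 (10xxxxxx ✓), payload 100100.
Byte 3: 0x96 = 10010110 (10xxxxxx ✓), payload 010110.
Concatenate: 1001100100010110 = 0x9916 (16 bits → U+9916).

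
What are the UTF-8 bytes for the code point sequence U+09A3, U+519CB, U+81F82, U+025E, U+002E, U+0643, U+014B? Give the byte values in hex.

E0 A6 A3 F1 91 A7 8B F2 81 BE 82 C9 9E 2E D9 83 C5 8B

U+09A3: 3-byte form → E0 A6 A3.
U+519CB: 4-byte form → F1 91 A7 8B.
U+81F82: 4-byte form → F2 81 BE 82.
U+025E: 2-byte form → C9 9E.
U+002E: 1-byte form → 2E.
U+0643: 2-byte form → D9 83.
U+014B: 2-byte form → C5 8B.
Concatenated (18 bytes): E0 A6 A3 F1 91 A7 8B F2 81 BE 82 C9 9E 2E D9 83 C5 8B.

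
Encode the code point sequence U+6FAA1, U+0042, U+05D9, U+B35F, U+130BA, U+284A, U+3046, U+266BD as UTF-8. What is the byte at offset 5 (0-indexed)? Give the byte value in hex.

0xD7

U+6FAA1 → 4-byte form F1 AF AA A1 at offsets 0–3.
U+0042 → 1-byte form 42 at offsets 4–4.
U+05D9 → 2-byte form D7 99 at offsets 5–6.
Offset 5 falls in char 3's range; it's byte 1 of D7 99 = 0xD7.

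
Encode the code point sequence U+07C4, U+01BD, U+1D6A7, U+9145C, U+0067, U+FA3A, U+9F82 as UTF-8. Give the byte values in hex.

U+07C4: 2-byte form → DF 84.
U+01BD: 2-byte form → C6 BD.
U+1D6A7: 4-byte form → F0 9D 9A A7.
U+9145C: 4-byte form → F2 91 91 9C.
U+0067: 1-byte form → 67.
U+FA3A: 3-byte form → EF A8 BA.
U+9F82: 3-byte form → E9 BE 82.
Concatenated (19 bytes): DF 84 C6 BD F0 9D 9A A7 F2 91 91 9C 67 EF A8 BA E9 BE 82.

DF 84 C6 BD F0 9D 9A A7 F2 91 91 9C 67 EF A8 BA E9 BE 82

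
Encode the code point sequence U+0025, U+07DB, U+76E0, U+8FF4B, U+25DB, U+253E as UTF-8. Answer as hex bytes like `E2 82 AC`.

U+0025: 1-byte form → 25.
U+07DB: 2-byte form → DF 9B.
U+76E0: 3-byte form → E7 9B A0.
U+8FF4B: 4-byte form → F2 8F BD 8B.
U+25DB: 3-byte form → E2 97 9B.
U+253E: 3-byte form → E2 94 BE.
Concatenated (16 bytes): 25 DF 9B E7 9B A0 F2 8F BD 8B E2 97 9B E2 94 BE.

25 DF 9B E7 9B A0 F2 8F BD 8B E2 97 9B E2 94 BE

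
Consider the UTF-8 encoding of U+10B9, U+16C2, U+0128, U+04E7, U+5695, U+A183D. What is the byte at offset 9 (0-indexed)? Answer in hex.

0xA7

U+10B9 → 3-byte form E1 82 B9 at offsets 0–2.
U+16C2 → 3-byte form E1 9B 82 at offsets 3–5.
U+0128 → 2-byte form C4 A8 at offsets 6–7.
U+04E7 → 2-byte form D3 A7 at offsets 8–9.
Offset 9 falls in char 4's range; it's byte 2 of D3 A7 = 0xA7.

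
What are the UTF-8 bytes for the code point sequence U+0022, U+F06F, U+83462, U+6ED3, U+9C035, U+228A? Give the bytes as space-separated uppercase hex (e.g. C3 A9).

22 EF 81 AF F2 83 91 A2 E6 BB 93 F2 9C 80 B5 E2 8A 8A

U+0022: 1-byte form → 22.
U+F06F: 3-byte form → EF 81 AF.
U+83462: 4-byte form → F2 83 91 A2.
U+6ED3: 3-byte form → E6 BB 93.
U+9C035: 4-byte form → F2 9C 80 B5.
U+228A: 3-byte form → E2 8A 8A.
Concatenated (18 bytes): 22 EF 81 AF F2 83 91 A2 E6 BB 93 F2 9C 80 B5 E2 8A 8A.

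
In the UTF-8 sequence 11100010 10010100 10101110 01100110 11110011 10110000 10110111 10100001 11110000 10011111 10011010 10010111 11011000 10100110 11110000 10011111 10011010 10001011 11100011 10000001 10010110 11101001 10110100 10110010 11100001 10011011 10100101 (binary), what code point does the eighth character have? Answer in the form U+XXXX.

Offset 0: leading byte 0xE2 = 11100010 → 3-byte char #1 = E2 94 AE.
Offset 3: leading byte 0x66 = 01100110 → 1-byte char #2 = 66.
Offset 4: leading byte 0xF3 = 11110011 → 4-byte char #3 = F3 B0 B7 A1.
Offset 8: leading byte 0xF0 = 11110000 → 4-byte char #4 = F0 9F 9A 97.
Offset 12: leading byte 0xD8 = 11011000 → 2-byte char #5 = D8 A6.
Offset 14: leading byte 0xF0 = 11110000 → 4-byte char #6 = F0 9F 9A 8B.
Offset 18: leading byte 0xE3 = 11100011 → 3-byte char #7 = E3 81 96.
Offset 21: leading byte 0xE9 = 11101001 → 3-byte char #8 = E9 B4 B2.
Leading byte 0xE9 = 11101001 matches 1110xxxx → 3-byte sequence.
Byte 1: 0xE9 = 11101001, payload 1001 (4 bits).
Byte 2: 0xB4 = 10110100 (10xxxxxx ✓), payload 110100.
Byte 3: 0xB2 = 10110010 (10xxxxxx ✓), payload 110010.
Concatenate: 1001110100110010 = 0x9D32 (16 bits → U+9D32).

U+9D32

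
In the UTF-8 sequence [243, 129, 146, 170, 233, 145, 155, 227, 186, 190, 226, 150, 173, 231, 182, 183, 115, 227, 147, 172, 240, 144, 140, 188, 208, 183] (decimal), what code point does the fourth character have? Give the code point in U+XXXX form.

Offset 0: leading byte 0xF3 = 11110011 → 4-byte char #1 = F3 81 92 AA.
Offset 4: leading byte 0xE9 = 11101001 → 3-byte char #2 = E9 91 9B.
Offset 7: leading byte 0xE3 = 11100011 → 3-byte char #3 = E3 BA BE.
Offset 10: leading byte 0xE2 = 11100010 → 3-byte char #4 = E2 96 AD.
Leading byte 0xE2 = 11100010 matches 1110xxxx → 3-byte sequence.
Byte 1: 0xE2 = 11100010, payload 0010 (4 bits).
Byte 2: 0x96 = 10010110 (10xxxxxx ✓), payload 010110.
Byte 3: 0xAD = 10101101 (10xxxxxx ✓), payload 101101.
Concatenate: 0010010110101101 = 0x25AD (16 bits → U+25AD).

U+25AD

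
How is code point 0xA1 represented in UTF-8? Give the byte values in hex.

C2 A1

U+00A1 = 0xA1 = 161 decimal. In range U+0080–U+07FF → 2-byte form: 110xxxxx 10xxxxxx.
Binary (11 bits): 00010100001.
Split 5+6: 00010 | 100001.
Byte 1: 11000010 = 0xC2.
Byte 2: 10100001 = 0xA1.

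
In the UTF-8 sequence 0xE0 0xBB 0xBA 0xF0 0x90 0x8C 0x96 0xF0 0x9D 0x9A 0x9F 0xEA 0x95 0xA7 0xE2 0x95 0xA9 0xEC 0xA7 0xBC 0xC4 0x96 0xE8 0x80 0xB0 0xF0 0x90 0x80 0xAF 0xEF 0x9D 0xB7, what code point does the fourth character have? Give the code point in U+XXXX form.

Offset 0: leading byte 0xE0 = 11100000 → 3-byte char #1 = E0 BB BA.
Offset 3: leading byte 0xF0 = 11110000 → 4-byte char #2 = F0 90 8C 96.
Offset 7: leading byte 0xF0 = 11110000 → 4-byte char #3 = F0 9D 9A 9F.
Offset 11: leading byte 0xEA = 11101010 → 3-byte char #4 = EA 95 A7.
Leading byte 0xEA = 11101010 matches 1110xxxx → 3-byte sequence.
Byte 1: 0xEA = 11101010, payload 1010 (4 bits).
Byte 2: 0x95 = 10010101 (10xxxxxx ✓), payload 010101.
Byte 3: 0xA7 = 10100111 (10xxxxxx ✓), payload 100111.
Concatenate: 1010010101100111 = 0xA567 (16 bits → U+A567).

U+A567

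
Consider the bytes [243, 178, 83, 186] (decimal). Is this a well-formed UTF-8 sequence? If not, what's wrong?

invalid (non-continuation byte where continuation expected)

Leading byte 0xF3 = 11110011 → 4-byte form.
Byte 3 is 0x53 = 01010011, which is not 10xxxxxx — expected a continuation byte.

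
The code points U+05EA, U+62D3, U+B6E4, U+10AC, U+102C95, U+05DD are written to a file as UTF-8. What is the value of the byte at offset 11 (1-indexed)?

1-indexed offset 11 is 0-indexed offset 10.
U+05EA → 2-byte form D7 AA at offsets 0–1.
U+62D3 → 3-byte form E6 8B 93 at offsets 2–4.
U+B6E4 → 3-byte form EB 9B A4 at offsets 5–7.
U+10AC → 3-byte form E1 82 AC at offsets 8–10.
Offset 10 falls in char 4's range; it's byte 3 of E1 82 AC = 0xAC.

0xAC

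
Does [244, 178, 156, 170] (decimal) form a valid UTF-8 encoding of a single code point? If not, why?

invalid (encodes a value above U+10FFFF)

Leading byte 0xF4 = 11110100 → 4-byte form.
Payload = 0x13272A, which exceeds U+10FFFF, the maximum Unicode code point. (Leading bytes F5–FF, or F4 followed by ≥ 0x90, are invalid.)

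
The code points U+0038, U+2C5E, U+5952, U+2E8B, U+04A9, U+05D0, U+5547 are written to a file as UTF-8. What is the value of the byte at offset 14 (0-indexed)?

0xE5

U+0038 → 1-byte form 38 at offsets 0–0.
U+2C5E → 3-byte form E2 B1 9E at offsets 1–3.
U+5952 → 3-byte form E5 A5 92 at offsets 4–6.
U+2E8B → 3-byte form E2 BA 8B at offsets 7–9.
U+04A9 → 2-byte form D2 A9 at offsets 10–11.
U+05D0 → 2-byte form D7 90 at offsets 12–13.
U+5547 → 3-byte form E5 95 87 at offsets 14–16.
Offset 14 falls in char 7's range; it's byte 1 of E5 95 87 = 0xE5.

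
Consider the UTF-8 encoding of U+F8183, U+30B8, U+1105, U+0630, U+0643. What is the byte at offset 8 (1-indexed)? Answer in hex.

0xE1

1-indexed offset 8 is 0-indexed offset 7.
U+F8183 → 4-byte form F3 B8 86 83 at offsets 0–3.
U+30B8 → 3-byte form E3 82 B8 at offsets 4–6.
U+1105 → 3-byte form E1 84 85 at offsets 7–9.
Offset 7 falls in char 3's range; it's byte 1 of E1 84 85 = 0xE1.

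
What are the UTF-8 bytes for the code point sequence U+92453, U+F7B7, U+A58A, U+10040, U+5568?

U+92453: 4-byte form → F2 92 91 93.
U+F7B7: 3-byte form → EF 9E B7.
U+A58A: 3-byte form → EA 96 8A.
U+10040: 4-byte form → F0 90 81 80.
U+5568: 3-byte form → E5 95 A8.
Concatenated (17 bytes): F2 92 91 93 EF 9E B7 EA 96 8A F0 90 81 80 E5 95 A8.

F2 92 91 93 EF 9E B7 EA 96 8A F0 90 81 80 E5 95 A8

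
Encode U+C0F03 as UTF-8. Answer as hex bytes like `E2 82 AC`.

F3 80 BC 83

U+C0F03 = 0xC0F03 = 790275 decimal. In range U+10000–U+10FFFF → 4-byte form: 11110xxx 10xxxxxx 10xxxxxx 10xxxxxx.
Binary (21 bits): 011000000111100000011.
Split 3+6+6+6: 011 | 000000 | 111100 | 000011.
Byte 1: 11110011 = 0xF3.
Byte 2: 10000000 = 0x80.
Byte 3: 10111100 = 0xBC.
Byte 4: 10000011 = 0x83.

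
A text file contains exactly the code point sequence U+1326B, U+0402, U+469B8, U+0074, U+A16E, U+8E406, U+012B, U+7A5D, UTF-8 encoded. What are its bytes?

U+1326B: 4-byte form → F0 93 89 AB.
U+0402: 2-byte form → D0 82.
U+469B8: 4-byte form → F1 86 A6 B8.
U+0074: 1-byte form → 74.
U+A16E: 3-byte form → EA 85 AE.
U+8E406: 4-byte form → F2 8E 90 86.
U+012B: 2-byte form → C4 AB.
U+7A5D: 3-byte form → E7 A9 9D.
Concatenated (23 bytes): F0 93 89 AB D0 82 F1 86 A6 B8 74 EA 85 AE F2 8E 90 86 C4 AB E7 A9 9D.

F0 93 89 AB D0 82 F1 86 A6 B8 74 EA 85 AE F2 8E 90 86 C4 AB E7 A9 9D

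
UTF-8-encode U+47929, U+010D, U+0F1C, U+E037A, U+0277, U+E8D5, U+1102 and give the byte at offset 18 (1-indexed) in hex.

1-indexed offset 18 is 0-indexed offset 17.
U+47929 → 4-byte form F1 87 A4 A9 at offsets 0–3.
U+010D → 2-byte form C4 8D at offsets 4–5.
U+0F1C → 3-byte form E0 BC 9C at offsets 6–8.
U+E037A → 4-byte form F3 A0 8D BA at offsets 9–12.
U+0277 → 2-byte form C9 B7 at offsets 13–14.
U+E8D5 → 3-byte form EE A3 95 at offsets 15–17.
Offset 17 falls in char 6's range; it's byte 3 of EE A3 95 = 0x95.

0x95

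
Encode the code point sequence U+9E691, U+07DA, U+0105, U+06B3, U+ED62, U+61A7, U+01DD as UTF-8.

F2 9E 9A 91 DF 9A C4 85 DA B3 EE B5 A2 E6 86 A7 C7 9D

U+9E691: 4-byte form → F2 9E 9A 91.
U+07DA: 2-byte form → DF 9A.
U+0105: 2-byte form → C4 85.
U+06B3: 2-byte form → DA B3.
U+ED62: 3-byte form → EE B5 A2.
U+61A7: 3-byte form → E6 86 A7.
U+01DD: 2-byte form → C7 9D.
Concatenated (18 bytes): F2 9E 9A 91 DF 9A C4 85 DA B3 EE B5 A2 E6 86 A7 C7 9D.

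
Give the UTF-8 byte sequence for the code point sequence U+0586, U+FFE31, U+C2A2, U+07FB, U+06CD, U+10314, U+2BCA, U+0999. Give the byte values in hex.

D6 86 F3 BF B8 B1 EC 8A A2 DF BB DB 8D F0 90 8C 94 E2 AF 8A E0 A6 99

U+0586: 2-byte form → D6 86.
U+FFE31: 4-byte form → F3 BF B8 B1.
U+C2A2: 3-byte form → EC 8A A2.
U+07FB: 2-byte form → DF BB.
U+06CD: 2-byte form → DB 8D.
U+10314: 4-byte form → F0 90 8C 94.
U+2BCA: 3-byte form → E2 AF 8A.
U+0999: 3-byte form → E0 A6 99.
Concatenated (23 bytes): D6 86 F3 BF B8 B1 EC 8A A2 DF BB DB 8D F0 90 8C 94 E2 AF 8A E0 A6 99.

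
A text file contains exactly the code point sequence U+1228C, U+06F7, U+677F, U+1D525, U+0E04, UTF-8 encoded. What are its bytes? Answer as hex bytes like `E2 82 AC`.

U+1228C: 4-byte form → F0 92 8A 8C.
U+06F7: 2-byte form → DB B7.
U+677F: 3-byte form → E6 9D BF.
U+1D525: 4-byte form → F0 9D 94 A5.
U+0E04: 3-byte form → E0 B8 84.
Concatenated (16 bytes): F0 92 8A 8C DB B7 E6 9D BF F0 9D 94 A5 E0 B8 84.

F0 92 8A 8C DB B7 E6 9D BF F0 9D 94 A5 E0 B8 84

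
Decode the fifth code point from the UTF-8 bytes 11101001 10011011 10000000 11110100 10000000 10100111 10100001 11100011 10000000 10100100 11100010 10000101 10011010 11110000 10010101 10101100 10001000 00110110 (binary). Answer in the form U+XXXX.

Offset 0: leading byte 0xE9 = 11101001 → 3-byte char #1 = E9 9B 80.
Offset 3: leading byte 0xF4 = 11110100 → 4-byte char #2 = F4 80 A7 A1.
Offset 7: leading byte 0xE3 = 11100011 → 3-byte char #3 = E3 80 A4.
Offset 10: leading byte 0xE2 = 11100010 → 3-byte char #4 = E2 85 9A.
Offset 13: leading byte 0xF0 = 11110000 → 4-byte char #5 = F0 95 AC 88.
Leading byte 0xF0 = 11110000 matches 11110xxx → 4-byte sequence.
Byte 1: 0xF0 = 11110000, payload 000 (3 bits).
Byte 2: 0x95 = 10010101 (10xxxxxx ✓), payload 010101.
Byte 3: 0xAC = 10101100 (10xxxxxx ✓), payload 101100.
Byte 4: 0x88 = 10001000 (10xxxxxx ✓), payload 001000.
Concatenate: 000010101101100001000 = 0x15B08 (21 bits → U+15B08).

U+15B08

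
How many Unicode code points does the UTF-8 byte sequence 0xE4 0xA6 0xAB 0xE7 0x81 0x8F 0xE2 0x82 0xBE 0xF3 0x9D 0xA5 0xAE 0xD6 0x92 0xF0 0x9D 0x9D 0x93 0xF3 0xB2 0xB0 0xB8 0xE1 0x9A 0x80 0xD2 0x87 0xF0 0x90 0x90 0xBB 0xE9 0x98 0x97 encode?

Byte at offset 0: 0xE4 = 11100100 → 3-byte char (#1). Advance 3.
Byte at offset 3: 0xE7 = 11100111 → 3-byte char (#2). Advance 3.
Byte at offset 6: 0xE2 = 11100010 → 3-byte char (#3). Advance 3.
Byte at offset 9: 0xF3 = 11110011 → 4-byte char (#4). Advance 4.
Byte at offset 13: 0xD6 = 11010110 → 2-byte char (#5). Advance 2.
Byte at offset 15: 0xF0 = 11110000 → 4-byte char (#6). Advance 4.
Byte at offset 19: 0xF3 = 11110011 → 4-byte char (#7). Advance 4.
Byte at offset 23: 0xE1 = 11100001 → 3-byte char (#8). Advance 3.
Byte at offset 26: 0xD2 = 11010010 → 2-byte char (#9). Advance 2.
Byte at offset 28: 0xF0 = 11110000 → 4-byte char (#10). Advance 4.
Byte at offset 32: 0xE9 = 11101001 → 3-byte char (#11). Advance 3.
Reached end at offset 35 after 11 code points.

11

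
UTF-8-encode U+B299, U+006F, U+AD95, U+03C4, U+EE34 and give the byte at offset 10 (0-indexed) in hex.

U+B299 → 3-byte form EB 8A 99 at offsets 0–2.
U+006F → 1-byte form 6F at offsets 3–3.
U+AD95 → 3-byte form EA B6 95 at offsets 4–6.
U+03C4 → 2-byte form CF 84 at offsets 7–8.
U+EE34 → 3-byte form EE B8 B4 at offsets 9–11.
Offset 10 falls in char 5's range; it's byte 2 of EE B8 B4 = 0xB8.

0xB8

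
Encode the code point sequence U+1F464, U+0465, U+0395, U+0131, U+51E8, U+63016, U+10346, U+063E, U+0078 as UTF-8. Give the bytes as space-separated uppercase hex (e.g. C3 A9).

F0 9F 91 A4 D1 A5 CE 95 C4 B1 E5 87 A8 F1 A3 80 96 F0 90 8D 86 D8 BE 78

U+1F464: 4-byte form → F0 9F 91 A4.
U+0465: 2-byte form → D1 A5.
U+0395: 2-byte form → CE 95.
U+0131: 2-byte form → C4 B1.
U+51E8: 3-byte form → E5 87 A8.
U+63016: 4-byte form → F1 A3 80 96.
U+10346: 4-byte form → F0 90 8D 86.
U+063E: 2-byte form → D8 BE.
U+0078: 1-byte form → 78.
Concatenated (24 bytes): F0 9F 91 A4 D1 A5 CE 95 C4 B1 E5 87 A8 F1 A3 80 96 F0 90 8D 86 D8 BE 78.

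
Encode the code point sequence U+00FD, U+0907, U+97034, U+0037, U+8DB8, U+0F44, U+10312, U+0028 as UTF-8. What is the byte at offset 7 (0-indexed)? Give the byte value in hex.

U+00FD → 2-byte form C3 BD at offsets 0–1.
U+0907 → 3-byte form E0 A4 87 at offsets 2–4.
U+97034 → 4-byte form F2 97 80 B4 at offsets 5–8.
Offset 7 falls in char 3's range; it's byte 3 of F2 97 80 B4 = 0x80.

0x80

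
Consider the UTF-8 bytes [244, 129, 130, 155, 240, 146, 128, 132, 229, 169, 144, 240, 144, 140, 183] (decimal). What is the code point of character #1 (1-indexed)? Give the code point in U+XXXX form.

U+10109B

Offset 0: leading byte 0xF4 = 11110100 → 4-byte char #1 = F4 81 82 9B.
Leading byte 0xF4 = 11110100 matches 11110xxx → 4-byte sequence.
Byte 1: 0xF4 = 11110100, payload 100 (3 bits).
Byte 2: 0x81 = 10000001 (10xxxxxx ✓), payload 000001.
Byte 3: 0x82 = 10000010 (10xxxxxx ✓), payload 000010.
Byte 4: 0x9B = 10011011 (10xxxxxx ✓), payload 011011.
Concatenate: 100000001000010011011 = 0x10109B (21 bits → U+10109B).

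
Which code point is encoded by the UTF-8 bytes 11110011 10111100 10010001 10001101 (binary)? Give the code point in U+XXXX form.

U+FC44D

Leading byte 0xF3 = 11110011 matches 11110xxx → 4-byte sequence.
Byte 1: 0xF3 = 11110011, payload 011 (3 bits).
Byte 2: 0xBC = 10111100 (10xxxxxx ✓), payload 111100.
Byte 3: 0x91 = 10010001 (10xxxxxx ✓), payload 010001.
Byte 4: 0x8D = 10001101 (10xxxxxx ✓), payload 001101.
Concatenate: 011111100010001001101 = 0xFC44D (21 bits → U+FC44D).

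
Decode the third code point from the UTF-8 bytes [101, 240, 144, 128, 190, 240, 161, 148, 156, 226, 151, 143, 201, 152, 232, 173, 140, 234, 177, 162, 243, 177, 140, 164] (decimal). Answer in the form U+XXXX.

U+2151C

Offset 0: leading byte 0x65 = 01100101 → 1-byte char #1 = 65.
Offset 1: leading byte 0xF0 = 11110000 → 4-byte char #2 = F0 90 80 BE.
Offset 5: leading byte 0xF0 = 11110000 → 4-byte char #3 = F0 A1 94 9C.
Leading byte 0xF0 = 11110000 matches 11110xxx → 4-byte sequence.
Byte 1: 0xF0 = 11110000, payload 000 (3 bits).
Byte 2: 0xA1 = 10100001 (10xxxxxx ✓), payload 100001.
Byte 3: 0x94 = 10010100 (10xxxxxx ✓), payload 010100.
Byte 4: 0x9C = 10011100 (10xxxxxx ✓), payload 011100.
Concatenate: 000100001010100011100 = 0x2151C (21 bits → U+2151C).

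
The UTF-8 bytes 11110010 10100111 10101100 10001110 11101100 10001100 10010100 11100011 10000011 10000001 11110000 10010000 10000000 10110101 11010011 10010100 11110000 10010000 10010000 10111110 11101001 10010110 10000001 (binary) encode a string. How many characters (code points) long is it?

Byte at offset 0: 0xF2 = 11110010 → 4-byte char (#1). Advance 4.
Byte at offset 4: 0xEC = 11101100 → 3-byte char (#2). Advance 3.
Byte at offset 7: 0xE3 = 11100011 → 3-byte char (#3). Advance 3.
Byte at offset 10: 0xF0 = 11110000 → 4-byte char (#4). Advance 4.
Byte at offset 14: 0xD3 = 11010011 → 2-byte char (#5). Advance 2.
Byte at offset 16: 0xF0 = 11110000 → 4-byte char (#6). Advance 4.
Byte at offset 20: 0xE9 = 11101001 → 3-byte char (#7). Advance 3.
Reached end at offset 23 after 7 code points.

7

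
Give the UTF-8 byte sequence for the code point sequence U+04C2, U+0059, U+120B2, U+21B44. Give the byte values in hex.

D3 82 59 F0 92 82 B2 F0 A1 AD 84

U+04C2: 2-byte form → D3 82.
U+0059: 1-byte form → 59.
U+120B2: 4-byte form → F0 92 82 B2.
U+21B44: 4-byte form → F0 A1 AD 84.
Concatenated (11 bytes): D3 82 59 F0 92 82 B2 F0 A1 AD 84.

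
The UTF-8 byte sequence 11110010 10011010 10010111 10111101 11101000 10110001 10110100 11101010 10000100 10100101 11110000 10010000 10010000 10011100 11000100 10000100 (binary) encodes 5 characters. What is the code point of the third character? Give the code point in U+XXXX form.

Offset 0: leading byte 0xF2 = 11110010 → 4-byte char #1 = F2 9A 97 BD.
Offset 4: leading byte 0xE8 = 11101000 → 3-byte char #2 = E8 B1 B4.
Offset 7: leading byte 0xEA = 11101010 → 3-byte char #3 = EA 84 A5.
Leading byte 0xEA = 11101010 matches 1110xxxx → 3-byte sequence.
Byte 1: 0xEA = 11101010, payload 1010 (4 bits).
Byte 2: 0x84 = 10000100 (10xxxxxx ✓), payload 000100.
Byte 3: 0xA5 = 10100101 (10xxxxxx ✓), payload 100101.
Concatenate: 1010000100100101 = 0xA125 (16 bits → U+A125).

U+A125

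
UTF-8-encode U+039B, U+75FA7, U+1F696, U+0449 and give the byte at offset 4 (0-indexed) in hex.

0xBE

U+039B → 2-byte form CE 9B at offsets 0–1.
U+75FA7 → 4-byte form F1 B5 BE A7 at offsets 2–5.
Offset 4 falls in char 2's range; it's byte 3 of F1 B5 BE A7 = 0xBE.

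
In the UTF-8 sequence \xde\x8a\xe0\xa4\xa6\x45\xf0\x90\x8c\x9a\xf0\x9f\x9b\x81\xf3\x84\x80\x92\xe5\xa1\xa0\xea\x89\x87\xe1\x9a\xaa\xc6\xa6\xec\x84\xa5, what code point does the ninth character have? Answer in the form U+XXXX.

U+16AA

Offset 0: leading byte 0xDE = 11011110 → 2-byte char #1 = DE 8A.
Offset 2: leading byte 0xE0 = 11100000 → 3-byte char #2 = E0 A4 A6.
Offset 5: leading byte 0x45 = 01000101 → 1-byte char #3 = 45.
Offset 6: leading byte 0xF0 = 11110000 → 4-byte char #4 = F0 90 8C 9A.
Offset 10: leading byte 0xF0 = 11110000 → 4-byte char #5 = F0 9F 9B 81.
Offset 14: leading byte 0xF3 = 11110011 → 4-byte char #6 = F3 84 80 92.
Offset 18: leading byte 0xE5 = 11100101 → 3-byte char #7 = E5 A1 A0.
Offset 21: leading byte 0xEA = 11101010 → 3-byte char #8 = EA 89 87.
Offset 24: leading byte 0xE1 = 11100001 → 3-byte char #9 = E1 9A AA.
Leading byte 0xE1 = 11100001 matches 1110xxxx → 3-byte sequence.
Byte 1: 0xE1 = 11100001, payload 0001 (4 bits).
Byte 2: 0x9A = 10011010 (10xxxxxx ✓), payload 011010.
Byte 3: 0xAA = 10101010 (10xxxxxx ✓), payload 101010.
Concatenate: 0001011010101010 = 0x16AA (16 bits → U+16AA).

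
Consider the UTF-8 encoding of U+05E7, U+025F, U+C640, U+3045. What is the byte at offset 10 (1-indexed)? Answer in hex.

0x85

1-indexed offset 10 is 0-indexed offset 9.
U+05E7 → 2-byte form D7 A7 at offsets 0–1.
U+025F → 2-byte form C9 9F at offsets 2–3.
U+C640 → 3-byte form EC 99 80 at offsets 4–6.
U+3045 → 3-byte form E3 81 85 at offsets 7–9.
Offset 9 falls in char 4's range; it's byte 3 of E3 81 85 = 0x85.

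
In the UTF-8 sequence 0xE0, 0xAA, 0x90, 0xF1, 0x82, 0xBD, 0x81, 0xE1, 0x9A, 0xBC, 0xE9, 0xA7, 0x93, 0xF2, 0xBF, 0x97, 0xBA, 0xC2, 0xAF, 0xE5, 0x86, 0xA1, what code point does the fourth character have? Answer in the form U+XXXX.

Offset 0: leading byte 0xE0 = 11100000 → 3-byte char #1 = E0 AA 90.
Offset 3: leading byte 0xF1 = 11110001 → 4-byte char #2 = F1 82 BD 81.
Offset 7: leading byte 0xE1 = 11100001 → 3-byte char #3 = E1 9A BC.
Offset 10: leading byte 0xE9 = 11101001 → 3-byte char #4 = E9 A7 93.
Leading byte 0xE9 = 11101001 matches 1110xxxx → 3-byte sequence.
Byte 1: 0xE9 = 11101001, payload 1001 (4 bits).
Byte 2: 0xA7 = 10100111 (10xxxxxx ✓), payload 100111.
Byte 3: 0x93 = 10010011 (10xxxxxx ✓), payload 010011.
Concatenate: 1001100111010011 = 0x99D3 (16 bits → U+99D3).

U+99D3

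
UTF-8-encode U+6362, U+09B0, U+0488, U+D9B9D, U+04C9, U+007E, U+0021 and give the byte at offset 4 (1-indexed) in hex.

0xE0

1-indexed offset 4 is 0-indexed offset 3.
U+6362 → 3-byte form E6 8D A2 at offsets 0–2.
U+09B0 → 3-byte form E0 A6 B0 at offsets 3–5.
Offset 3 falls in char 2's range; it's byte 1 of E0 A6 B0 = 0xE0.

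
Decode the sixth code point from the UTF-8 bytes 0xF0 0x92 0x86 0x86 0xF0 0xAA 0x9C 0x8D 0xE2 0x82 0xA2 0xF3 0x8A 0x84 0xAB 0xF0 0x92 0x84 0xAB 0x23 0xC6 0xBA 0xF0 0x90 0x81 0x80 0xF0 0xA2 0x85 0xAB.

U+0023

Offset 0: leading byte 0xF0 = 11110000 → 4-byte char #1 = F0 92 86 86.
Offset 4: leading byte 0xF0 = 11110000 → 4-byte char #2 = F0 AA 9C 8D.
Offset 8: leading byte 0xE2 = 11100010 → 3-byte char #3 = E2 82 A2.
Offset 11: leading byte 0xF3 = 11110011 → 4-byte char #4 = F3 8A 84 AB.
Offset 15: leading byte 0xF0 = 11110000 → 4-byte char #5 = F0 92 84 AB.
Offset 19: leading byte 0x23 = 00100011 → 1-byte char #6 = 23.
Leading byte 0x23 = 00100011 matches 0xxxxxxx → 1-byte sequence.
Byte 1: 0x23 = 00100011, payload 0100011 (7 bits).
Concatenate: 0100011 = 0x23 (7 bits → U+0023).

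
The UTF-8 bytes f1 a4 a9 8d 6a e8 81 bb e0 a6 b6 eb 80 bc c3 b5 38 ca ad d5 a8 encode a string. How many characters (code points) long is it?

9

Byte at offset 0: 0xF1 = 11110001 → 4-byte char (#1). Advance 4.
Byte at offset 4: 0x6A = 01101010 → 1-byte char (#2). Advance 1.
Byte at offset 5: 0xE8 = 11101000 → 3-byte char (#3). Advance 3.
Byte at offset 8: 0xE0 = 11100000 → 3-byte char (#4). Advance 3.
Byte at offset 11: 0xEB = 11101011 → 3-byte char (#5). Advance 3.
Byte at offset 14: 0xC3 = 11000011 → 2-byte char (#6). Advance 2.
Byte at offset 16: 0x38 = 00111000 → 1-byte char (#7). Advance 1.
Byte at offset 17: 0xCA = 11001010 → 2-byte char (#8). Advance 2.
Byte at offset 19: 0xD5 = 11010101 → 2-byte char (#9). Advance 2.
Reached end at offset 21 after 9 code points.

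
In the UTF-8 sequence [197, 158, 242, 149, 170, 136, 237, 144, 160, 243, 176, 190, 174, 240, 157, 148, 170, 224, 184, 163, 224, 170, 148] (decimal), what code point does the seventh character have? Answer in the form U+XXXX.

U+0A94

Offset 0: leading byte 0xC5 = 11000101 → 2-byte char #1 = C5 9E.
Offset 2: leading byte 0xF2 = 11110010 → 4-byte char #2 = F2 95 AA 88.
Offset 6: leading byte 0xED = 11101101 → 3-byte char #3 = ED 90 A0.
Offset 9: leading byte 0xF3 = 11110011 → 4-byte char #4 = F3 B0 BE AE.
Offset 13: leading byte 0xF0 = 11110000 → 4-byte char #5 = F0 9D 94 AA.
Offset 17: leading byte 0xE0 = 11100000 → 3-byte char #6 = E0 B8 A3.
Offset 20: leading byte 0xE0 = 11100000 → 3-byte char #7 = E0 AA 94.
Leading byte 0xE0 = 11100000 matches 1110xxxx → 3-byte sequence.
Byte 1: 0xE0 = 11100000, payload 0000 (4 bits).
Byte 2: 0xAA = 10101010 (10xxxxxx ✓), payload 101010.
Byte 3: 0x94 = 10010100 (10xxxxxx ✓), payload 010100.
Concatenate: 0000101010010100 = 0xA94 (16 bits → U+0A94).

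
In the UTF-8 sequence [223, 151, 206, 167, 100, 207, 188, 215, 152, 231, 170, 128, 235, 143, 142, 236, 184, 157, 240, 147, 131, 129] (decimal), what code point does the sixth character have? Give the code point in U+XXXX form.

Offset 0: leading byte 0xDF = 11011111 → 2-byte char #1 = DF 97.
Offset 2: leading byte 0xCE = 11001110 → 2-byte char #2 = CE A7.
Offset 4: leading byte 0x64 = 01100100 → 1-byte char #3 = 64.
Offset 5: leading byte 0xCF = 11001111 → 2-byte char #4 = CF BC.
Offset 7: leading byte 0xD7 = 11010111 → 2-byte char #5 = D7 98.
Offset 9: leading byte 0xE7 = 11100111 → 3-byte char #6 = E7 AA 80.
Leading byte 0xE7 = 11100111 matches 1110xxxx → 3-byte sequence.
Byte 1: 0xE7 = 11100111, payload 0111 (4 bits).
Byte 2: 0xAA = 10101010 (10xxxxxx ✓), payload 101010.
Byte 3: 0x80 = 10000000 (10xxxxxx ✓), payload 000000.
Concatenate: 0111101010000000 = 0x7A80 (16 bits → U+7A80).

U+7A80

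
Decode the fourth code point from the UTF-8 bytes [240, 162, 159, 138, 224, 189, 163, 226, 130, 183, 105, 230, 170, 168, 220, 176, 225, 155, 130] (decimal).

U+0069

Offset 0: leading byte 0xF0 = 11110000 → 4-byte char #1 = F0 A2 9F 8A.
Offset 4: leading byte 0xE0 = 11100000 → 3-byte char #2 = E0 BD A3.
Offset 7: leading byte 0xE2 = 11100010 → 3-byte char #3 = E2 82 B7.
Offset 10: leading byte 0x69 = 01101001 → 1-byte char #4 = 69.
Leading byte 0x69 = 01101001 matches 0xxxxxxx → 1-byte sequence.
Byte 1: 0x69 = 01101001, payload 1101001 (7 bits).
Concatenate: 1101001 = 0x69 (7 bits → U+0069).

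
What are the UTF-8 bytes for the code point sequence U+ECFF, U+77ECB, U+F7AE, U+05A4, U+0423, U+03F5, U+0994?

U+ECFF: 3-byte form → EE B3 BF.
U+77ECB: 4-byte form → F1 B7 BB 8B.
U+F7AE: 3-byte form → EF 9E AE.
U+05A4: 2-byte form → D6 A4.
U+0423: 2-byte form → D0 A3.
U+03F5: 2-byte form → CF B5.
U+0994: 3-byte form → E0 A6 94.
Concatenated (19 bytes): EE B3 BF F1 B7 BB 8B EF 9E AE D6 A4 D0 A3 CF B5 E0 A6 94.

EE B3 BF F1 B7 BB 8B EF 9E AE D6 A4 D0 A3 CF B5 E0 A6 94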